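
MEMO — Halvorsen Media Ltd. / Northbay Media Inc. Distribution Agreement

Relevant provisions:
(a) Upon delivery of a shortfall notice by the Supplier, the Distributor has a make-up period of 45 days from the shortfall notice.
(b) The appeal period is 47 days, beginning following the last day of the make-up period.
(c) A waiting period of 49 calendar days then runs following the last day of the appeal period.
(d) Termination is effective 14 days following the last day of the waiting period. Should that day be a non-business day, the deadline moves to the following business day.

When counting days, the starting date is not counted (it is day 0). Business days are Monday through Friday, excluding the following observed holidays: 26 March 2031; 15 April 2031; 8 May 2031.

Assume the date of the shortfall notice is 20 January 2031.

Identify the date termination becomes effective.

24 June 2031

Adding 45 calendar days to 20 January 2031 gives 6 March 2031, which is the last day of the make-up period.
The last day of the appeal period: 6 March 2031 + 47 days = 22 April 2031.
The last day of the waiting period: 49 calendar days after 22 April 2031 is 10 June 2031.
The date termination becomes effective: 14 calendar days after 10 June 2031 is 24 June 2031. 24 June 2031 is a Tuesday and is not a listed holiday, so no roll-forward applies.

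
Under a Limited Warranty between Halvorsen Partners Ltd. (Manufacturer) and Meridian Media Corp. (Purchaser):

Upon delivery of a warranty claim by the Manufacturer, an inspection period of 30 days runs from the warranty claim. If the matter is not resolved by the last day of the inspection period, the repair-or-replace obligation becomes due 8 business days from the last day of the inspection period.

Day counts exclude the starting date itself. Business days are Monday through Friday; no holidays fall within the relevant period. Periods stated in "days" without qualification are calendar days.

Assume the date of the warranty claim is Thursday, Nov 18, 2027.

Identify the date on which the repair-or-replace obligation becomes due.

Dec 29, 2027

Adding 30 calendar days to Nov 18, 2027 gives Dec 18, 2027, which is the last day of the inspection period.
The date on which the repair-or-replace obligation becomes due: counting 8 business days from Saturday, Dec 18, 2027 (Dec 20, Dec 21, Dec 22, Dec 23, Dec 24, Dec 27, Dec 28, Dec 29, skipping weekends) reaches Wednesday, Dec 29, 2027.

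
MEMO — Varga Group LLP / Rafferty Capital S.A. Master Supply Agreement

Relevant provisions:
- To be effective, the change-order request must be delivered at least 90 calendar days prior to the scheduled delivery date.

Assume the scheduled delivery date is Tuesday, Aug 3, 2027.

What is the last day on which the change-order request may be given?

May 5, 2027

Counting back 90 calendar days from Aug 3, 2027 gives May 5, 2027.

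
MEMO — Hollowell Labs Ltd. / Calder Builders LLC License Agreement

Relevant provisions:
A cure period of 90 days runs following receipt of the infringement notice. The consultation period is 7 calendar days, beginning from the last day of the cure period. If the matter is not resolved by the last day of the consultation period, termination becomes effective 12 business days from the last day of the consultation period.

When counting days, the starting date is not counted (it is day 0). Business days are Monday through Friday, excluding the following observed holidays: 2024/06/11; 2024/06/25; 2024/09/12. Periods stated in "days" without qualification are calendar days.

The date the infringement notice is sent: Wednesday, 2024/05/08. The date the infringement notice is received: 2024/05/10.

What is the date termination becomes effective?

2024/09/02

The last day of the cure period: 2024/05/10 + 90 days = 2024/08/08.
Adding 7 calendar days to 2024/08/08 gives 2024/08/15, which is the last day of the consultation period.
The date termination becomes effective: 12 business days after Thursday, 2024/08/15, skipping weekends — Aug 16, Aug 19, Aug 20, Aug 21, …, Aug 29, Aug 30, Sep 2 — lands on Monday, 2024/09/02.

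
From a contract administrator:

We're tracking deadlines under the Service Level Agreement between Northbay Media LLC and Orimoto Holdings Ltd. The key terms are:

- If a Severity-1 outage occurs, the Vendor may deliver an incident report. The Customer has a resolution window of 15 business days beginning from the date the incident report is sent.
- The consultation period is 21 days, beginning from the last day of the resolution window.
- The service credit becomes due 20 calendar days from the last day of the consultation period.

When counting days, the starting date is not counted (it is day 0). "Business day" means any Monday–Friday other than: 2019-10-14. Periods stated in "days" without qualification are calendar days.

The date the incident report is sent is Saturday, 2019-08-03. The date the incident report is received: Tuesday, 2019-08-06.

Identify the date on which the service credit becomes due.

2019-10-03

The last day of the resolution window: 15 business days after Saturday, 2019-08-03, skipping weekends — Aug 5, Aug 6, Aug 7, Aug 8, …, Aug 21, Aug 22, Aug 23 — lands on Friday, 2019-08-23.
The last day of the consultation period: 21 calendar days after 2019-08-23 is 2019-09-13.
The date on which the service credit becomes due: 2019-09-13 + 20 days = 2019-10-03.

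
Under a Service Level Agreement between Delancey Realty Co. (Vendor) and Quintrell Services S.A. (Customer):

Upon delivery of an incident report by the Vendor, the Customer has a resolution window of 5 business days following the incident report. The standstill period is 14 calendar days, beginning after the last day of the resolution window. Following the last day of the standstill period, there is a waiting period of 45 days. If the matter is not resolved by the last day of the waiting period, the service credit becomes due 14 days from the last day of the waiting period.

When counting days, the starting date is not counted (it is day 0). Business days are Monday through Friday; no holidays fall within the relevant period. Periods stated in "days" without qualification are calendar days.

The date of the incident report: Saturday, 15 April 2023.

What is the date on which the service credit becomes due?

The last day of the resolution window: counting 5 business days from Saturday, 15 April 2023 (Apr 17, Apr 18, Apr 19, Apr 20, Apr 21, skipping weekends) reaches Friday, 21 April 2023.
The last day of the standstill period: 14 calendar days after 21 April 2023 is 5 May 2023.
The last day of the waiting period: 45 calendar days after 5 May 2023 is 19 June 2023.
The date on which the service credit becomes due: 14 calendar days after 19 June 2023 is 3 July 2023.

3 July 2023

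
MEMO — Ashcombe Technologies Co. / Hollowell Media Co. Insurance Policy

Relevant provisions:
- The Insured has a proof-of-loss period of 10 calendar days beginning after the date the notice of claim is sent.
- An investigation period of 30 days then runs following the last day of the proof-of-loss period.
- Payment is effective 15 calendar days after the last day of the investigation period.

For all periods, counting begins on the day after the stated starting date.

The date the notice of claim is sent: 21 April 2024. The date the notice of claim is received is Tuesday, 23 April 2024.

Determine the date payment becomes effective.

15 June 2024

The last day of the proof-of-loss period: 10 calendar days after 21 April 2024 is 1 May 2024.
Adding 30 calendar days to 1 May 2024 gives 31 May 2024, which is the last day of the investigation period.
Adding 15 calendar days to 31 May 2024 gives 15 June 2024, which is the date payment becomes effective.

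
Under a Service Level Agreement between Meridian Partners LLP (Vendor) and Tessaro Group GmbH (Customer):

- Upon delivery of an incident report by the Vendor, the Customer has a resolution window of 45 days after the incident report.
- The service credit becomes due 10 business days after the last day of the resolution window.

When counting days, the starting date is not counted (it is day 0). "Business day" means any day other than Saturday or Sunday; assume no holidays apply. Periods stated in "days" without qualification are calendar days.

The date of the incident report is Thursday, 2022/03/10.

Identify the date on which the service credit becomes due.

2022/05/06

Adding 45 calendar days to 2022/03/10 gives 2022/04/24, which is the last day of the resolution window.
The date on which the service credit becomes due: counting 10 business days from Sunday, 2022/04/24 (Apr 25, Apr 26, Apr 27, Apr 28, Apr 29, May 2, May 3, May 4, May 5, May 6, skipping weekends) reaches Friday, 2022/05/06.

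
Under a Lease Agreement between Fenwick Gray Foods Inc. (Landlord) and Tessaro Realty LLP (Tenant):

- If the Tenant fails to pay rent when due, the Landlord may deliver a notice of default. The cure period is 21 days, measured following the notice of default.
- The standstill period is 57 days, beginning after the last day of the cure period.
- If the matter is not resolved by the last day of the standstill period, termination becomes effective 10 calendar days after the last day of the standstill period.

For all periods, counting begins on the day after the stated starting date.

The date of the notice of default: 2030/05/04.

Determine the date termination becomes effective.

Adding 21 calendar days to 2030/05/04 gives 2030/05/25, which is the last day of the cure period.
The last day of the standstill period: 57 calendar days after 2030/05/25 is 2030/07/21.
The date termination becomes effective: 10 calendar days after 2030/07/21 is 2030/07/31.

2030/07/31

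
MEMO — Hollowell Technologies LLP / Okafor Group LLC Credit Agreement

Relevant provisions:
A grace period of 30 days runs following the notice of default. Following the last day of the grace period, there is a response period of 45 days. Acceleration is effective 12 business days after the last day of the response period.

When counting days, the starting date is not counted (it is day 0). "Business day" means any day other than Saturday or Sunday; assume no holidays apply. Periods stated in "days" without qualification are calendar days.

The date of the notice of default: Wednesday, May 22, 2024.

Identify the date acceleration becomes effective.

Adding 30 calendar days to May 22, 2024 gives June 21, 2024, which is the last day of the grace period.
The last day of the response period: 45 calendar days after June 21, 2024 is August 5, 2024.
The date acceleration becomes effective: counting 12 business days from Monday, August 5, 2024 (Aug 6, Aug 7, Aug 8, Aug 9, …, Aug 19, Aug 20, Aug 21, skipping weekends) reaches Wednesday, August 21, 2024.

August 21, 2024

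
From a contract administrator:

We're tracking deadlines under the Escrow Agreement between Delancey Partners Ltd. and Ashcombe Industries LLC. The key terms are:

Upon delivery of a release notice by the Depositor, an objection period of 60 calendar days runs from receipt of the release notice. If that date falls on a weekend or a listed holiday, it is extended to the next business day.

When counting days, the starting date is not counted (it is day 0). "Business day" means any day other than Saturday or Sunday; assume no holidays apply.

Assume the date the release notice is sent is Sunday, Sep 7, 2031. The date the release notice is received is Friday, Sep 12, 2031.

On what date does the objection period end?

Nov 11, 2031

Adding 60 calendar days to Sep 12, 2031 gives Nov 11, 2031, which is the last day of the objection period. Nov 11, 2031 is a Tuesday, so no roll-forward applies.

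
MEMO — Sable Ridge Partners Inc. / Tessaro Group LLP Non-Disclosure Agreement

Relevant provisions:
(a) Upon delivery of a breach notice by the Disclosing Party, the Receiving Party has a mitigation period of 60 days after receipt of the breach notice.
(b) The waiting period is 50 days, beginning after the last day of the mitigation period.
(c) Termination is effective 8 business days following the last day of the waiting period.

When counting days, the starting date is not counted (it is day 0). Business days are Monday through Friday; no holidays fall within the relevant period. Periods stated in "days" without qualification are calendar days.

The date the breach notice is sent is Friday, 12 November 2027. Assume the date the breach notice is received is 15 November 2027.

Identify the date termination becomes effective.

The last day of the mitigation period: 60 calendar days after 15 November 2027 is 14 January 2028.
The last day of the waiting period: 50 calendar days after 14 January 2028 is 4 March 2028.
The date termination becomes effective: counting 8 business days from Saturday, 4 March 2028 (Mar 6, Mar 7, Mar 8, Mar 9, Mar 10, Mar 13, Mar 14, Mar 15, skipping weekends) reaches Wednesday, 15 March 2028.

15 March 2028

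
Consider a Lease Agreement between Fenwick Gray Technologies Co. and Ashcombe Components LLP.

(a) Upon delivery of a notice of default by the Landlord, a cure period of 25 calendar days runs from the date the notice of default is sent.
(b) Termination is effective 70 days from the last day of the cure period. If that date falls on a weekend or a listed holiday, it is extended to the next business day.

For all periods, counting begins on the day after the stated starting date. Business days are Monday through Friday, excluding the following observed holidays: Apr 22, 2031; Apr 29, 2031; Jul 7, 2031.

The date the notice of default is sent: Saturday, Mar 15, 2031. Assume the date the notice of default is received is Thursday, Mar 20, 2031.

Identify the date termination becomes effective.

The last day of the cure period: 25 calendar days after Mar 15, 2031 is Apr 9, 2031.
The date termination becomes effective: 70 calendar days after Apr 9, 2031 is Jun 18, 2031. Jun 18, 2031 is a Wednesday and is not a listed holiday, so no roll-forward applies.

Jun 18, 2031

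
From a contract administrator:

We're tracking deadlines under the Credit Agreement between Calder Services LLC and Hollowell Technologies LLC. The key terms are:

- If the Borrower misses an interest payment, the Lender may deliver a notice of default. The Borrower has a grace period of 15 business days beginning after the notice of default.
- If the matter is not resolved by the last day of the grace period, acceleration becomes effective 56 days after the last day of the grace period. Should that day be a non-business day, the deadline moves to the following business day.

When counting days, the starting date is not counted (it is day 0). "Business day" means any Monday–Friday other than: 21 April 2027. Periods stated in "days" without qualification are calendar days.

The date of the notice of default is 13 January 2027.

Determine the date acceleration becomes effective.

From Wednesday, 13 January 2027, 15 business days (Jan 14, Jan 15, Jan 18, Jan 19, …, Feb 1, Feb 2, Feb 3, skipping weekends) brings us to Wednesday, 3 February 2027, which is the last day of the grace period.
Adding 56 calendar days to 3 February 2027 gives 31 March 2027, which is the date acceleration becomes effective. 31 March 2027 is a Wednesday and is not a listed holiday, so no roll-forward applies.

31 March 2027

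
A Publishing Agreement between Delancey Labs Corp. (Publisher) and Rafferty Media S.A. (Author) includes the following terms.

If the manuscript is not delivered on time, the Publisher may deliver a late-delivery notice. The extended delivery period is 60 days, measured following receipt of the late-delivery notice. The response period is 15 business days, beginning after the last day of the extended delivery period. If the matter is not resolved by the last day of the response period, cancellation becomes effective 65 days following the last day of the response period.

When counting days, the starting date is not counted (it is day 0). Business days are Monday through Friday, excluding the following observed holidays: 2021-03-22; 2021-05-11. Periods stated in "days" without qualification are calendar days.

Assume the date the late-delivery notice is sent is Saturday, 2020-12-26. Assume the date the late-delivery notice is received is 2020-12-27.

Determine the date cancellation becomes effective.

Adding 60 calendar days to 2020-12-27 gives 2021-02-25, which is the last day of the extended delivery period.
From Thursday, 2021-02-25, 15 business days (Feb 26, Mar 1, Mar 2, Mar 3, …, Mar 16, Mar 17, Mar 18, skipping weekends) brings us to Thursday, 2021-03-18, which is the last day of the response period.
Adding 65 calendar days to 2021-03-18 gives 2021-05-22, which is the date cancellation becomes effective.

2021-05-22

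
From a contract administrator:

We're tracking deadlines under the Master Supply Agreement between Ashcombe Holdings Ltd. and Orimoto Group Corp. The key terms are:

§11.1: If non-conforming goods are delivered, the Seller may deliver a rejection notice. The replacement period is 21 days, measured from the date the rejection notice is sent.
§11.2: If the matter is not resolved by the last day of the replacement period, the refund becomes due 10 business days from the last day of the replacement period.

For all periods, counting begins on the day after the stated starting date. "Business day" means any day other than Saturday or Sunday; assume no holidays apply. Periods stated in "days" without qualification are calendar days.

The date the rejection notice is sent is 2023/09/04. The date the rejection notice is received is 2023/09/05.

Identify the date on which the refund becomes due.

2023/10/09

The last day of the replacement period: 2023/09/04 + 21 days = 2023/09/25.
From Monday, 2023/09/25, 10 business days (Sep 26, Sep 27, Sep 28, Sep 29, Oct 2, Oct 3, Oct 4, Oct 5, Oct 6, Oct 9, skipping weekends) brings us to Monday, 2023/10/09, which is the date on which the refund becomes due.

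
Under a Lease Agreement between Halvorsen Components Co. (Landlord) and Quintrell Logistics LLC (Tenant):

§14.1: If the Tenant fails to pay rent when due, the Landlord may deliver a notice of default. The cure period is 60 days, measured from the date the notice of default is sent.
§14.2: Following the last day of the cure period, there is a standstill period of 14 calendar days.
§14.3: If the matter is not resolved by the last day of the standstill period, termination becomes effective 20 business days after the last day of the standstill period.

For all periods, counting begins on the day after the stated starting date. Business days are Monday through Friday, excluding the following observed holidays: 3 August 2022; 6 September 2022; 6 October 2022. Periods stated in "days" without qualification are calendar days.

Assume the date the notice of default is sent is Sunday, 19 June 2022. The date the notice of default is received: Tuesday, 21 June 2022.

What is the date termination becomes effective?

Adding 60 calendar days to 19 June 2022 gives 18 August 2022, which is the last day of the cure period.
Adding 14 calendar days to 18 August 2022 gives 1 September 2022, which is the last day of the standstill period.
From Thursday, 1 September 2022, 20 business days (Sep 2, Sep 5, Sep 7, Sep 8, …, Sep 28, Sep 29, Sep 30, skipping weekends and the listed holiday on Sep 6) brings us to Friday, 30 September 2022, which is the date termination becomes effective.

30 September 2022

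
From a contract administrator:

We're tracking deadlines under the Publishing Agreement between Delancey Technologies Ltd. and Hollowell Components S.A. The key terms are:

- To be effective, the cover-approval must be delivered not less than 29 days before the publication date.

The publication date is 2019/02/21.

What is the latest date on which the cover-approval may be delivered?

Counting back 29 calendar days from 2019/02/21 gives 2019/01/23.

2019/01/23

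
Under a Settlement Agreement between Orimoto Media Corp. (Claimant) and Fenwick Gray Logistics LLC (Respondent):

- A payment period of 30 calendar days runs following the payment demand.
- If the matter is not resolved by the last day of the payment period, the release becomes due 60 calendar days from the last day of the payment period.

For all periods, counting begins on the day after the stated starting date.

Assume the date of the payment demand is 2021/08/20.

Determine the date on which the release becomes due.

The last day of the payment period: 30 calendar days after 2021/08/20 is 2021/09/19.
The date on which the release becomes due: 2021/09/19 + 60 days = 2021/11/18.

2021/11/18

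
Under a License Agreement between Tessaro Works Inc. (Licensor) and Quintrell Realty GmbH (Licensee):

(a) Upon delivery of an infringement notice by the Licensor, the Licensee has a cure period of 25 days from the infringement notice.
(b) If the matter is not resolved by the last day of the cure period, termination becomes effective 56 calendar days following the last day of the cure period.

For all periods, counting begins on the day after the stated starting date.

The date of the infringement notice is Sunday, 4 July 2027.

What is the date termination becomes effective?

The last day of the cure period: 25 calendar days after 4 July 2027 is 29 July 2027.
The date termination becomes effective: 29 July 2027 + 56 days = 23 September 2027.

23 September 2027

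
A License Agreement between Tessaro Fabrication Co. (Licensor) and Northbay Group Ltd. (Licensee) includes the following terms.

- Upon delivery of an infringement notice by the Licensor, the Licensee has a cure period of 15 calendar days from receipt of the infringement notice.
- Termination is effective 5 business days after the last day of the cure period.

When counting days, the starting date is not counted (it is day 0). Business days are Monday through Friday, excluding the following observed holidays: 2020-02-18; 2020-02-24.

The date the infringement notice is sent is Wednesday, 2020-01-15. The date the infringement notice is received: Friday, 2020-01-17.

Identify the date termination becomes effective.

The last day of the cure period: 15 calendar days after 2020-01-17 is 2020-02-01.
The date termination becomes effective: counting 5 business days from Saturday, 2020-02-01 (Feb 3, Feb 4, Feb 5, Feb 6, Feb 7, skipping weekends) reaches Friday, 2020-02-07.

2020-02-07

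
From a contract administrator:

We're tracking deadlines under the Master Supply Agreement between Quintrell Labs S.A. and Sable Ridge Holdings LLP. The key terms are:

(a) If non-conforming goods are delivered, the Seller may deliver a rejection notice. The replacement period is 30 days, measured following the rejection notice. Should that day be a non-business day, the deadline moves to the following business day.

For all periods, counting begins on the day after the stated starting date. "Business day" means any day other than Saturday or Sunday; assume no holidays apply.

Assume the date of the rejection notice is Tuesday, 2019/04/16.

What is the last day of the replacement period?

2019/05/16

The last day of the replacement period: 2019/04/16 + 30 days = 2019/05/16. 2019/05/16 is a Thursday, so no roll-forward applies.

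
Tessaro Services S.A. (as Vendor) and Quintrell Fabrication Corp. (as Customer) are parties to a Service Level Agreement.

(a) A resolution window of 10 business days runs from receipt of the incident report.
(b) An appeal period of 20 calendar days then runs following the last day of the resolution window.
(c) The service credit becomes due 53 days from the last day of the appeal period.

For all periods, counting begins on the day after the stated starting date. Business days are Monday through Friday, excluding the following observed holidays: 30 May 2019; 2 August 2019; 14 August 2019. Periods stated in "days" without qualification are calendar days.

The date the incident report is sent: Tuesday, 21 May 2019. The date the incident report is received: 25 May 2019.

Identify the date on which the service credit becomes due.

The last day of the resolution window: 10 business days after Saturday, 25 May 2019, skipping weekends and the listed holiday on May 30 — May 27, May 28, May 29, May 31, Jun 3, Jun 4, Jun 5, Jun 6, Jun 7, Jun 10 — lands on Monday, 10 June 2019.
The last day of the appeal period: 10 June 2019 + 20 days = 30 June 2019.
The date on which the service credit becomes due: 53 calendar days after 30 June 2019 is 22 August 2019.

22 August 2019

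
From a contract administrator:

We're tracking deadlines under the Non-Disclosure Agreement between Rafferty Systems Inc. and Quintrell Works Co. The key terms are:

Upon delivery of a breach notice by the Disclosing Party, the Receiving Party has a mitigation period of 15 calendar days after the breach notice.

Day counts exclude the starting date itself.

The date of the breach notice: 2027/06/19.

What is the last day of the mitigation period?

The last day of the mitigation period: 2027/06/19 + 15 days = 2027/07/04.

2027/07/04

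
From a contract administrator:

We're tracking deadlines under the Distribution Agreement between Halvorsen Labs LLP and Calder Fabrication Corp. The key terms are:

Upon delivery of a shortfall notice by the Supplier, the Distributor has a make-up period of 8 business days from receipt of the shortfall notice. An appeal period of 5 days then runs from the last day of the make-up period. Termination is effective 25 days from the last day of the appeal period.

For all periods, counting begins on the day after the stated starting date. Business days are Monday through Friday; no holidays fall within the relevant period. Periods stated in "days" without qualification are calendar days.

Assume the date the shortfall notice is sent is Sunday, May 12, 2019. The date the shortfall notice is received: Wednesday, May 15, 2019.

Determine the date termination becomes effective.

From Wednesday, May 15, 2019, 8 business days (May 16, May 17, May 20, May 21, May 22, May 23, May 24, May 27, skipping weekends) brings us to Monday, May 27, 2019, which is the last day of the make-up period.
The last day of the appeal period: May 27, 2019 + 5 days = June 1, 2019.
Adding 25 calendar days to June 1, 2019 gives June 26, 2019, which is the date termination becomes effective.

June 26, 2019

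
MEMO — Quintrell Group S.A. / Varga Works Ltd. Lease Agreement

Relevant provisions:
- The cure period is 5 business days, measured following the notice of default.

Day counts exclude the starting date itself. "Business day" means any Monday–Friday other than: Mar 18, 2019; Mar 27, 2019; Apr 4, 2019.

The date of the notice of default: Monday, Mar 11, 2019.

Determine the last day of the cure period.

Mar 19, 2019

The last day of the cure period: 5 business days after Monday, Mar 11, 2019, skipping weekends and the listed holiday on Mar 18 — Mar 12, Mar 13, Mar 14, Mar 15, Mar 19 — lands on Tuesday, Mar 19, 2019.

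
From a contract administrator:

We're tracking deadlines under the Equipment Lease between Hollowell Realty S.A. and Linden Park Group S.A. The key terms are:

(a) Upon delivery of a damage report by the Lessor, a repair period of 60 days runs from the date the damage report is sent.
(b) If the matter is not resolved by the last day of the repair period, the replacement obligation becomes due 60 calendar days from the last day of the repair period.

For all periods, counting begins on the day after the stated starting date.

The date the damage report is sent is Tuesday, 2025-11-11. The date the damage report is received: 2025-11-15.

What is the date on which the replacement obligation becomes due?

The last day of the repair period: 2025-11-11 + 60 days = 2026-01-10.
Adding 60 calendar days to 2026-01-10 gives 2026-03-11, which is the date on which the replacement obligation becomes due.

2026-03-11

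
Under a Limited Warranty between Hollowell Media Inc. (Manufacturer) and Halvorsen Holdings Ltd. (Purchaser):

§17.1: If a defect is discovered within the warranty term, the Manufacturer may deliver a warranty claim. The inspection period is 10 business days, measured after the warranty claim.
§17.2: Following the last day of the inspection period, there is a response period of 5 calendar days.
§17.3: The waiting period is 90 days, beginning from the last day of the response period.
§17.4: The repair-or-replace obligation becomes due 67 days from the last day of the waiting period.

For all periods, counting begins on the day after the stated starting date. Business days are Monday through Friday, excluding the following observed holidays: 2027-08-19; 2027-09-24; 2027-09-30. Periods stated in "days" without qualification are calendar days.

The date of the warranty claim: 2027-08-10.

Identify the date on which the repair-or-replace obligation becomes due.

2028-02-03

The last day of the inspection period: 10 business days after Tuesday, 2027-08-10, skipping weekends and the listed holiday on Aug 19 — Aug 11, Aug 12, Aug 13, Aug 16, Aug 17, Aug 18, Aug 20, Aug 23, Aug 24, Aug 25 — lands on Wednesday, 2027-08-25.
Adding 5 calendar days to 2027-08-25 gives 2027-08-30, which is the last day of the response period.
The last day of the waiting period: 90 calendar days after 2027-08-30 is 2027-11-28.
The date on which the repair-or-replace obligation becomes due: 67 calendar days after 2027-11-28 is 2028-02-03.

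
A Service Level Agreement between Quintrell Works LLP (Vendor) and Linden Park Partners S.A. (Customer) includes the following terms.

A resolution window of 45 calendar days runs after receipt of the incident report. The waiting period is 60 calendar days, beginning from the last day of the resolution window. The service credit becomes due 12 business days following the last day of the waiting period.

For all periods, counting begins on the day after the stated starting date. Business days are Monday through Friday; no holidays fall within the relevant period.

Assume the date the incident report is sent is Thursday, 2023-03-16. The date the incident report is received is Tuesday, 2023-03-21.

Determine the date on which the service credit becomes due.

The last day of the resolution window: 2023-03-21 + 45 days = 2023-05-05.
The last day of the waiting period: 60 calendar days after 2023-05-05 is 2023-07-04.
The date on which the service credit becomes due: 12 business days after Tuesday, 2023-07-04, skipping weekends — Jul 5, Jul 6, Jul 7, Jul 10, …, Jul 18, Jul 19, Jul 20 — lands on Thursday, 2023-07-20.

2023-07-20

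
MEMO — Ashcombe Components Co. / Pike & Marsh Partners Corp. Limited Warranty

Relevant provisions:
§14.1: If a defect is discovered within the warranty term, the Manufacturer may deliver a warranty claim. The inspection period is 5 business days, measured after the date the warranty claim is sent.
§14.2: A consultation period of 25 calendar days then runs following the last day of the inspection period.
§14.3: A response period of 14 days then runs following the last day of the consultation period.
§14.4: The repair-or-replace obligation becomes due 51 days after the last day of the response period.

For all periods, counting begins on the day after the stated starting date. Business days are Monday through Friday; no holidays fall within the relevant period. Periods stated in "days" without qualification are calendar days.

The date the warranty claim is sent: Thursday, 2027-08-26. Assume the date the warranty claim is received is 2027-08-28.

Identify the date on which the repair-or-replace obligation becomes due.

2027-12-01

The last day of the inspection period: 5 business days after Thursday, 2027-08-26, skipping weekends — Aug 27, Aug 30, Aug 31, Sep 1, Sep 2 — lands on Thursday, 2027-09-02.
The last day of the consultation period: 2027-09-02 + 25 days = 2027-09-27.
The last day of the response period: 2027-09-27 + 14 days = 2027-10-11.
The date on which the repair-or-replace obligation becomes due: 2027-10-11 + 51 days = 2027-12-01.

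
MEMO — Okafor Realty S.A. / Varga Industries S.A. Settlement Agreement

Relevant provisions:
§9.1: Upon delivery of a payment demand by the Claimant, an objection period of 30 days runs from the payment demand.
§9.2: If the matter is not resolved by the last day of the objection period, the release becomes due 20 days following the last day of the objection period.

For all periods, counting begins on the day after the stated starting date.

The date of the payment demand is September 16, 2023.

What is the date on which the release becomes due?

November 5, 2023

Adding 30 calendar days to September 16, 2023 gives October 16, 2023, which is the last day of the objection period.
Adding 20 calendar days to October 16, 2023 gives November 5, 2023, which is the date on which the release becomes due.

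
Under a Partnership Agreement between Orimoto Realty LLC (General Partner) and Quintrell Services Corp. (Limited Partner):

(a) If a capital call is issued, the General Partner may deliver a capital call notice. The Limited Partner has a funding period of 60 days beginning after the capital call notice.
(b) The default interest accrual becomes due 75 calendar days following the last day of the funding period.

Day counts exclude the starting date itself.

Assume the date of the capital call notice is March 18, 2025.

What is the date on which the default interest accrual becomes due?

July 31, 2025

The last day of the funding period: March 18, 2025 + 60 days = May 17, 2025.
The date on which the default interest accrual becomes due: May 17, 2025 + 75 days = July 31, 2025.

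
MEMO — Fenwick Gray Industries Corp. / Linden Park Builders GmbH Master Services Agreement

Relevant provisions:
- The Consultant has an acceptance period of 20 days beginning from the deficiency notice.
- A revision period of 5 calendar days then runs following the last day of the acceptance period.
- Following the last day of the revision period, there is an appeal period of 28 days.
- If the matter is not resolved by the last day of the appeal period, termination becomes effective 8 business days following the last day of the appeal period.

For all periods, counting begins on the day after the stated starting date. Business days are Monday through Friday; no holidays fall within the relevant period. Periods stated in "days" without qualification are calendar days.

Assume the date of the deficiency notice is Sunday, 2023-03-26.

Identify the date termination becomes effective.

The last day of the acceptance period: 2023-03-26 + 20 days = 2023-04-15.
The last day of the revision period: 5 calendar days after 2023-04-15 is 2023-04-20.
The last day of the appeal period: 2023-04-20 + 28 days = 2023-05-18.
From Thursday, 2023-05-18, 8 business days (May 19, May 22, May 23, May 24, May 25, May 26, May 29, May 30, skipping weekends) brings us to Tuesday, 2023-05-30, which is the date termination becomes effective.

2023-05-30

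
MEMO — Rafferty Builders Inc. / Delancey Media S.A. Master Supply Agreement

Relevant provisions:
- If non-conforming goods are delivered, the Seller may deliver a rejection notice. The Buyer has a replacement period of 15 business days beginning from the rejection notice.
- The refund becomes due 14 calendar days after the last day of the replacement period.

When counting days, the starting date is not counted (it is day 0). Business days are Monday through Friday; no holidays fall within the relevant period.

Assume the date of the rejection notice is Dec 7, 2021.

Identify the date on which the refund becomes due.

Jan 11, 2022

The last day of the replacement period: 15 business days after Tuesday, Dec 7, 2021, skipping weekends — Dec 8, Dec 9, Dec 10, Dec 13, …, Dec 24, Dec 27, Dec 28 — lands on Tuesday, Dec 28, 2021.
Adding 14 calendar days to Dec 28, 2021 gives Jan 11, 2022, which is the date on which the refund becomes due.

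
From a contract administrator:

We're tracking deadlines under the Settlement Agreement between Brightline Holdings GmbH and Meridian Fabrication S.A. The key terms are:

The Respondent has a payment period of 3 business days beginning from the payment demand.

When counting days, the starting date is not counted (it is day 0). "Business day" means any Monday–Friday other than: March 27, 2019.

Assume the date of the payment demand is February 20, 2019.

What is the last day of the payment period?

February 25, 2019

The last day of the payment period: 3 business days after Wednesday, February 20, 2019, skipping weekends — Feb 21, Feb 22, Feb 25 — lands on Monday, February 25, 2019.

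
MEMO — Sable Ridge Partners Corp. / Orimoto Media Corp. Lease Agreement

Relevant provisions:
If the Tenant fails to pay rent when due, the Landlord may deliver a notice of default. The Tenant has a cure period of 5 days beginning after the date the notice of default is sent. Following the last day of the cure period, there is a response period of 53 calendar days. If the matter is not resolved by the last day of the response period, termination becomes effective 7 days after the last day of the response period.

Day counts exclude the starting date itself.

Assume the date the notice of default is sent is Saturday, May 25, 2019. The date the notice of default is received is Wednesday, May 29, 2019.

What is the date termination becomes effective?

The last day of the cure period: May 25, 2019 + 5 days = May 30, 2019.
The last day of the response period: May 30, 2019 + 53 days = July 22, 2019.
The date termination becomes effective: 7 calendar days after July 22, 2019 is July 29, 2019.

July 29, 2019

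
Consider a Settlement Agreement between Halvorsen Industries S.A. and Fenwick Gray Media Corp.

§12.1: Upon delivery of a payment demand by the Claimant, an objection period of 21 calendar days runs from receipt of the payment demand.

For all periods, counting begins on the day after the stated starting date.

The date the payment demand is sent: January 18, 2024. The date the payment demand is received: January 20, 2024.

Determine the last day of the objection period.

The last day of the objection period: 21 calendar days after January 20, 2024 is February 10, 2024.

February 10, 2024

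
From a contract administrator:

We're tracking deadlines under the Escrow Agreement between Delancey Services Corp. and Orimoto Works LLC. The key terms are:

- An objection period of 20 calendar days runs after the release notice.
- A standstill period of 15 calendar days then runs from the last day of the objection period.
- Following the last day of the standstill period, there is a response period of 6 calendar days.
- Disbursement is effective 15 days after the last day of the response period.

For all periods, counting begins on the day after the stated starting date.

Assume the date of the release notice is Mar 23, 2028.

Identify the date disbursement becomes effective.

May 18, 2028

Adding 20 calendar days to Mar 23, 2028 gives Apr 12, 2028, which is the last day of the objection period.
Adding 15 calendar days to Apr 12, 2028 gives Apr 27, 2028, which is the last day of the standstill period.
The last day of the response period: 6 calendar days after Apr 27, 2028 is May 3, 2028.
The date disbursement becomes effective: May 3, 2028 + 15 days = May 18, 2028.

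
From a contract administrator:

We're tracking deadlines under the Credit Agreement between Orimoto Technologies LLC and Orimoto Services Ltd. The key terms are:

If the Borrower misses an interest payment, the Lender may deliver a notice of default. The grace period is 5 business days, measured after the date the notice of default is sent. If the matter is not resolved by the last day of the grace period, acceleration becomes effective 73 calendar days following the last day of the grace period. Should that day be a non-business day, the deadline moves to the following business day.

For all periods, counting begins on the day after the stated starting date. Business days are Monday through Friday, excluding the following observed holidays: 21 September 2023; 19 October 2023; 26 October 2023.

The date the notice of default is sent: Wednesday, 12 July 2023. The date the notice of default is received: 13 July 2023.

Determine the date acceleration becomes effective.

From Wednesday, 12 July 2023, 5 business days (Jul 13, Jul 14, Jul 17, Jul 18, Jul 19, skipping weekends) brings us to Wednesday, 19 July 2023, which is the last day of the grace period.
The date acceleration becomes effective: 73 calendar days after 19 July 2023 is 30 September 2023. That falls on a Saturday, so it rolls to the next business day, Monday, 2 October 2023.

2 October 2023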